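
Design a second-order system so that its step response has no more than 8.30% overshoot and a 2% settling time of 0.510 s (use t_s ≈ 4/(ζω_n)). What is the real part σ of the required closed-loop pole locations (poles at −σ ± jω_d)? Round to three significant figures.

σ ≈ 7.84

The settling-time spec alone fixes σ = ζω_n = 4/t_s = 4/0.510 = 7.84.
(Overshoot then fixes ζ = 0.621 and hence ω_d = σ·√(1−ζ²)/ζ = 9.90 rad/s.)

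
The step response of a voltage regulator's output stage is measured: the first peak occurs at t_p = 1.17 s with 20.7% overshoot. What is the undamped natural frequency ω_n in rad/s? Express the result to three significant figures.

ω_n ≈ 3.00 rad/s

From the overshoot, ζ = −ln(OS)/√(π²+ln²(OS)) = 0.448.
t_p = π/ω_d ⇒ ω_d = 2.69 rad/s; then ω_n = ω_d/√(1−ζ²) = 3.00 rad/s.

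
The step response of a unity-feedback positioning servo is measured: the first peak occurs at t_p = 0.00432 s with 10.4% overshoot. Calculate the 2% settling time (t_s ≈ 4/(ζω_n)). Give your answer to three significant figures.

t_s ≈ 0.00763 s

From the overshoot, ζ = −ln(OS)/√(π²+ln²(OS)) = 0.585.
t_p = π/ω_d ⇒ ω_d = 727 rad/s; then ω_n = ω_d/√(1−ζ²) = 896 rad/s.
t_s ≈ 4/(ζω_n) = 4/(0.585·896) = 0.00763 s.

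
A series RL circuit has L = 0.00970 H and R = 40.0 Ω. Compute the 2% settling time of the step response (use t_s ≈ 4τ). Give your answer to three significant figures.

τ = L/R = 0.00970/40.0 = 0.000243 s.
t_s ≈ 4τ = 0.000970 s.

t_s ≈ 0.000970 s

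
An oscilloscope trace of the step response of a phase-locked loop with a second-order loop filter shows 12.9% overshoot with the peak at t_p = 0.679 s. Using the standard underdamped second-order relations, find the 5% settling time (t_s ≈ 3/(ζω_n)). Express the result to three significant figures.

t_s ≈ 0.995 s

ζ from %OS: ζ = |ln 0.129|/√(π²+ln²0.129) = 0.546.
t_p = π/ω_d ⇒ ω_d = 4.63 rad/s; then ω_n = ω_d/√(1−ζ²) = 5.52 rad/s.
t_s ≈ 3/(ζω_n) = 3/(0.546·5.52) = 0.995 s.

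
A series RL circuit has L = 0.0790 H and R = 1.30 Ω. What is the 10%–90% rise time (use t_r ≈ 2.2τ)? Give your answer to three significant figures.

τ = L/R = 0.0790/1.30 = 0.0608 s.
t_r ≈ 2.2τ = 0.134 s.

t_r ≈ 0.134 s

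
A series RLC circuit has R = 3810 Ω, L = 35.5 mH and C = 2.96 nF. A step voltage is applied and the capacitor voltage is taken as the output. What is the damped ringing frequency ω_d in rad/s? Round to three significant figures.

For a series RLC circuit (capacitor voltage as output), ω_n = 1/√(LC) = 1/√(35.5 mH · 2.96 nF) = 97600 rad/s.
ζ = (R/2)·√(C/L) = (3810/2)·√(2.96 nF/35.5 mH) = 0.550.
ω_d = 97600·√(1 − 0.550²) = 81500 rad/s.

ω_d ≈ 81500 rad/s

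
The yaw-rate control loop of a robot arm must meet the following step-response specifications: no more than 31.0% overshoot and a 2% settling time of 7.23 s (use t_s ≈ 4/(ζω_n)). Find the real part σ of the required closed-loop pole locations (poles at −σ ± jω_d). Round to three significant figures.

σ ≈ 0.553

The settling-time spec alone fixes σ = ζω_n = 4/t_s = 4/7.23 = 0.553.
(Overshoot then fixes ζ = 0.349 and hence ω_d = σ·√(1−ζ²)/ζ = 1.48 rad/s.)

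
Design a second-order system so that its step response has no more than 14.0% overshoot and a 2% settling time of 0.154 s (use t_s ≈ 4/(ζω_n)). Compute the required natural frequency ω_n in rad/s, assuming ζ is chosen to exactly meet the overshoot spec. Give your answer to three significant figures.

From %OS = 100·exp(−πζ/√(1−ζ²)), invert to get ζ = −ln(OS)/√(π² + ln²(OS)) with OS = 0.140.
−ln 0.140 = 1.966, so ζ = 1.966/√(π² + 3.866) = 0.531.
From t_s ≈ 4/(ζω_n): ω_n = 4/(ζ·t_s) = 4/(0.531·0.154) = 49.0 rad/s.

ω_n ≈ 49.0 rad/s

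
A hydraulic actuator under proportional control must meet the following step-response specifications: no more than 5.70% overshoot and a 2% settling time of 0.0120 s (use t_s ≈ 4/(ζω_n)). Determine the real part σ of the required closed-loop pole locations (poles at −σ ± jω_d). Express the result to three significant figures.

σ ≈ 333

The settling-time spec alone fixes σ = ζω_n = 4/t_s = 4/0.0120 = 333.
(Overshoot then fixes ζ = 0.674 and hence ω_d = σ·√(1−ζ²)/ζ = 366 rad/s.)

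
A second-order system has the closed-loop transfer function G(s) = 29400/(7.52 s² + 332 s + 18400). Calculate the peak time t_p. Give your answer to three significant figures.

t_p ≈ 0.0710 s

Dividing through by 7.52: denominator becomes s² + 44.15 s + 2447.
So ω_n = √2447 = 49.5 rad/s and ζ = 44.15/(2·49.5) = 0.446.
The damped frequency ω_d = ω_n√(1−ζ²) = 44.3 rad/s. t_p = π/ω_d = 0.0710 s.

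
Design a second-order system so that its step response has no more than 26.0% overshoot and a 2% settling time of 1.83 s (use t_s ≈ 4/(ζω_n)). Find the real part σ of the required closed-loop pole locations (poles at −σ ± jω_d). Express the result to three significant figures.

The settling-time spec alone fixes σ = ζω_n = 4/t_s = 4/1.83 = 2.19.
(Overshoot then fixes ζ = 0.394 and hence ω_d = σ·√(1−ζ²)/ζ = 5.10 rad/s.)

σ ≈ 2.19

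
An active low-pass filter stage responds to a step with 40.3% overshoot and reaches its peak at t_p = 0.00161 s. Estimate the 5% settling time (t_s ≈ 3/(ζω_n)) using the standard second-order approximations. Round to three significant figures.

ζ from %OS: ζ = |ln 0.403|/√(π²+ln²0.403) = 0.278.
t_p = π/ω_d ⇒ ω_d = 1950 rad/s; then ω_n = ω_d/√(1−ζ²) = 2030 rad/s.
t_s ≈ 3/(ζω_n) = 3/(0.278·2030) = 0.00531 s.

t_s ≈ 0.00531 s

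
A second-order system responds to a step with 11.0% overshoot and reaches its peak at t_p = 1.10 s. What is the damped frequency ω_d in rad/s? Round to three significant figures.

t_p = π/ω_d, so ω_d = π/1.10 = 2.86 rad/s.

ω_d ≈ 2.86 rad/s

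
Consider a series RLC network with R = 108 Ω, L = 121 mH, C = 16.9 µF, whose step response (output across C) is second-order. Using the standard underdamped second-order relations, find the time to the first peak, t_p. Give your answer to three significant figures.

For a series RLC circuit (capacitor voltage as output), ω_n = 1/√(LC) = 1/√(121 mH · 16.9 µF) = 699 rad/s.
ζ = (R/2)·√(C/L) = (108/2)·√(16.9 µF/121 mH) = 0.638.
ω_d = ω_n√(1−ζ²) = 538 rad/s. t_p = π/ω_d = 0.00584 s.

t_p ≈ 0.00584 s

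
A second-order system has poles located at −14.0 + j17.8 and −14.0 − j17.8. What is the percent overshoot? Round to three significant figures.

%OS ≈ 8.45%

With σ = 14.0, ω_d = 17.8: ω_n = √(σ²+ω_d²) = 22.6 rad/s, ζ = σ/ω_n = 0.618.
Overshoot: exp(−π·0.618/√(1−0.618²)) = 0.0845, i.e. 8.45%.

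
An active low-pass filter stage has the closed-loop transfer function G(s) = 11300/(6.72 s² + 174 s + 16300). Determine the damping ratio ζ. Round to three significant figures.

ζ ≈ 0.263

Dividing through by 6.72: denominator becomes s² + 25.89 s + 2426.
So ω_n = √2426 = 49.3 rad/s and ζ = 25.89/(2·49.3) = 0.263.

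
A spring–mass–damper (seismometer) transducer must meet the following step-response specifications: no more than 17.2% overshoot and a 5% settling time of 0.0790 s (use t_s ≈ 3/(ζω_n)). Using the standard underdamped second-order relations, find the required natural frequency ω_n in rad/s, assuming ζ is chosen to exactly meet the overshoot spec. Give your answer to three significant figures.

Inverting the overshoot relation: ζ = |ln 0.172|/√(π² + ln²0.172) = 0.489.
Then ω_n = 3/(ζ t_s) = 3/(0.489 × 0.0790) = 77.7 rad/s.

ω_n ≈ 77.7 rad/s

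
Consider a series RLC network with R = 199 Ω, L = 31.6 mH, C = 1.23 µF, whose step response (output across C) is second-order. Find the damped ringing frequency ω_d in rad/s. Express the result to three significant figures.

For a series RLC circuit (capacitor voltage as output), ω_n = 1/√(LC) = 1/√(31.6 mH · 1.23 µF) = 5070 rad/s.
ζ = (R/2)·√(C/L) = (199/2)·√(1.23 µF/31.6 mH) = 0.621.
The damped frequency ω_d = ω_n√(1−ζ²) = 3980 rad/s.

ω_d ≈ 3980 rad/s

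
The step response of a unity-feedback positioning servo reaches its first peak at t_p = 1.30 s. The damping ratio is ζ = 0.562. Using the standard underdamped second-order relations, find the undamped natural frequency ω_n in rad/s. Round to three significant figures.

ω_n ≈ 2.92 rad/s

Peak time t_p = π/ω_d, so ω_d = π/t_p = π/1.30 = 2.42 rad/s.
ω_n = ω_d/√(1−ζ²) = 2.42/√0.684 = 2.92 rad/s.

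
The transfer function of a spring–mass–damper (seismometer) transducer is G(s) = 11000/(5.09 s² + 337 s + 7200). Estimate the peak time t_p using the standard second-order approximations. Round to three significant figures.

t_p ≈ 0.176 s

Dividing through by 5.09: denominator becomes s² + 66.21 s + 1415.
So ω_n = √1415 = 37.6 rad/s and ζ = 66.21/(2·37.6) = 0.880.
ω_d = ω_n√(1−ζ²) = 17.9 rad/s. t_p = π/ω_d = 0.176 s.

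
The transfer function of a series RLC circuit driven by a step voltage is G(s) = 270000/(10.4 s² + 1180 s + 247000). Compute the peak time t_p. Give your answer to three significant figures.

t_p ≈ 0.0219 s

Dividing through by 10.4: denominator becomes s² + 113.5 s + 23750.
So ω_n = √23750 = 154 rad/s and ζ = 113.5/(2·154) = 0.368.
The damped frequency ω_d = ω_n√(1−ζ²) = 143 rad/s. t_p = π/ω_d = 0.0219 s.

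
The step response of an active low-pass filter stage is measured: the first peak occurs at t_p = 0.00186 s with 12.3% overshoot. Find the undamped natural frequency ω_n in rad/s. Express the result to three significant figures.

The overshoot fixes ζ = −ln(OS)/√(π²+ln²(OS)) = 0.555.
From t_p = π/ω_d, ω_d = π/0.00186 = 1690 rad/s, so ω_n = ω_d/√(1−ζ²) = 2030 rad/s.

ω_n ≈ 2030 rad/s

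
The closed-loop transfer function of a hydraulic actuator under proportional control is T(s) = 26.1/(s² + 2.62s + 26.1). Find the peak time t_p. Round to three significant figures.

t_p ≈ 0.636 s

Comparing the denominator to s² + 2ζω_n s + ω_n²: ω_n = √26.1 = 5.11 rad/s, and 2ζω_n = 2.62 so ζ = 2.62/(2·5.11) = 0.256.
ω_d = ω_n√(1−ζ²) = 4.94 rad/s. Then t_p = π/ω_d = 0.636 s.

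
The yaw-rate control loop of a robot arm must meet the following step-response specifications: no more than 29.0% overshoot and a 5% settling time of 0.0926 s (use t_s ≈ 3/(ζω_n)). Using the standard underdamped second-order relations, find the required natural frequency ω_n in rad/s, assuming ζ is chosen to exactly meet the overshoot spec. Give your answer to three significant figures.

ω_n ≈ 88.4 rad/s

Inverting the overshoot relation: ζ = |ln 0.290|/√(π² + ln²0.290) = 0.367.
Then ω_n = 3/(ζ t_s) = 3/(0.367 × 0.0926) = 88.4 rad/s.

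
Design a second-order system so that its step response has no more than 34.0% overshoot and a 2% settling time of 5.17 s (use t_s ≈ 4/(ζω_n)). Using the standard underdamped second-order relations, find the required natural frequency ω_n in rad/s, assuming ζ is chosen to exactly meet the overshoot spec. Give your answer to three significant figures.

ω_n ≈ 2.38 rad/s

ζ = −ln(OS)/√(π² + (ln OS)²). With OS = 0.340, ln OS = −1.079 and ζ = 1.079/3.322 = 0.325.
From t_s ≈ 4/(ζω_n): ω_n = 4/(ζ·t_s) = 4/(0.325·5.17) = 2.38 rad/s.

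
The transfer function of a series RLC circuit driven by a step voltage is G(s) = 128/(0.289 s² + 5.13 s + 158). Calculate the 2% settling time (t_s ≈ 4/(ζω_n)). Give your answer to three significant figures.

Dividing through by 0.289: denominator becomes s² + 17.75 s + 546.7.
So ω_n = √546.7 = 23.4 rad/s and ζ = 17.75/(2·23.4) = 0.380.
t_s ≈ 4/(ζω_n) = 0.451 s.

t_s ≈ 0.451 s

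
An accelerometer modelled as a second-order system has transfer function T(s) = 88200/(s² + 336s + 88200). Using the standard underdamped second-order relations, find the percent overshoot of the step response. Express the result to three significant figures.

Matching coefficients with s² + 2ζω_n s + ω_n² gives ω_n² = 88200 ⇒ ω_n = 297 rad/s, and ζ = 336/(2ω_n) = 0.566.
%OS = 100 e^{−πζ/√(1−ζ²)} with ζ = 0.566 gives 11.6%.

%OS ≈ 11.6%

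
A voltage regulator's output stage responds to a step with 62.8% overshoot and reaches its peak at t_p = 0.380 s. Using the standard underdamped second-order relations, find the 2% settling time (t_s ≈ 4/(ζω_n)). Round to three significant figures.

From the overshoot, ζ = −ln(OS)/√(π²+ln²(OS)) = 0.146.
From t_p = π/ω_d, ω_d = π/0.380 = 8.27 rad/s, so ω_n = ω_d/√(1−ζ²) = 8.36 rad/s.
t_s ≈ 4/(ζω_n) = 4/(0.146·8.36) = 3.27 s.

t_s ≈ 3.27 s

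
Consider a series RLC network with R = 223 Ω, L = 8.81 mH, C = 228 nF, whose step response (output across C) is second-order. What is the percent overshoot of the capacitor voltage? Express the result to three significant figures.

%OS ≈ 11.5%

For a series RLC circuit (capacitor voltage as output), ω_n = 1/√(LC) = 1/√(8.81 mH · 228 nF) = 22300 rad/s.
ζ = (R/2)·√(C/L) = (223/2)·√(228 nF/8.81 mH) = 0.567.
%OS = 100 e^{−πζ/√(1−ζ²)} with ζ = 0.567 gives 11.5%.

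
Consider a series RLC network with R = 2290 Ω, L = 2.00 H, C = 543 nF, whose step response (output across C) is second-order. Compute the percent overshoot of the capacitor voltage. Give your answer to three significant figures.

%OS ≈ 9.68%

For a series RLC circuit (capacitor voltage as output), ω_n = 1/√(LC) = 1/√(2.00 H · 543 nF) = 960 rad/s.
ζ = (R/2)·√(C/L) = (2290/2)·√(543 nF/2.00 H) = 0.597.
%OS = 100·exp(−πζ/√(1−ζ²)) = 9.68%.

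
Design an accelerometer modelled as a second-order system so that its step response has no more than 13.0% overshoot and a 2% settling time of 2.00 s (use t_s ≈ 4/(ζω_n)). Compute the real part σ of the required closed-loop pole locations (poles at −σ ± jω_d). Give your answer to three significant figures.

σ ≈ 2.00

The settling-time spec alone fixes σ = ζω_n = 4/t_s = 4/2.00 = 2.00.
(Overshoot then fixes ζ = 0.545 and hence ω_d = σ·√(1−ζ²)/ζ = 3.08 rad/s.)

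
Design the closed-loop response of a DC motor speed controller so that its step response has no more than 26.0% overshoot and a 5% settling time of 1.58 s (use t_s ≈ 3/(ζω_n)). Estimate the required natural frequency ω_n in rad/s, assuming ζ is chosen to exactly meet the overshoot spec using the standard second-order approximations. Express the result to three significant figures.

ω_n ≈ 4.82 rad/s

Inverting the overshoot relation: ζ = |ln 0.260|/√(π² + ln²0.260) = 0.394.
Then ω_n = 3/(ζ t_s) = 3/(0.394 × 1.58) = 4.82 rad/s.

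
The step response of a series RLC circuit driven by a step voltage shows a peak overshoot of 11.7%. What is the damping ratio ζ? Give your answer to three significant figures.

ζ ≈ 0.564

ζ = −ln(OS)/√(π² + (ln OS)²). With OS = 0.117, ln OS = −2.146 and ζ = 2.146/3.804 = 0.564.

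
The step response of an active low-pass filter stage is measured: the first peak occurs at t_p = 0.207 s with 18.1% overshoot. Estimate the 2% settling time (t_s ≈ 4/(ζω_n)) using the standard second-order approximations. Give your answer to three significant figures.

t_s ≈ 0.484 s

The overshoot fixes ζ = −ln(OS)/√(π²+ln²(OS)) = 0.478.
t_p = π/ω_d ⇒ ω_d = 15.2 rad/s; then ω_n = ω_d/√(1−ζ²) = 17.3 rad/s.
t_s ≈ 4/(ζω_n) = 4/(0.478·17.3) = 0.484 s.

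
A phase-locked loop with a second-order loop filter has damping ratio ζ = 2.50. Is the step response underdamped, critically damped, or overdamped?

overdamped

Since ζ = 2.50 > 1, the system is overdamped.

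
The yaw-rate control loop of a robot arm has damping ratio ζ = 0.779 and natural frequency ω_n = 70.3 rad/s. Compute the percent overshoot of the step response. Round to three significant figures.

%OS ≈ 2.02%

For an underdamped second-order system, %OS = 100·exp(−πζ/√(1−ζ²)).
πζ/√(1−ζ²) = π·0.779/√(1−0.607) = 3.903, so %OS = 100·e^(−3.903) = 2.02%.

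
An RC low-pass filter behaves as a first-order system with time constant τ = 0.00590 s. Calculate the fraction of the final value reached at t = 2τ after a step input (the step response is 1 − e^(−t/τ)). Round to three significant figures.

y(t)/y_∞ = 1 − e^(−t/τ) = 1 − e^(−2) = 1 − e^(−2.00) = 0.865.

y/y_∞ ≈ 0.865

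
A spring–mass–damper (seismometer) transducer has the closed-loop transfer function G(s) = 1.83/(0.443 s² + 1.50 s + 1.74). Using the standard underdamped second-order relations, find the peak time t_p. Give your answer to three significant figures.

Dividing through by 0.443: denominator becomes s² + 3.386 s + 3.928.
So ω_n = √3.928 = 1.98 rad/s and ζ = 3.386/(2·1.98) = 0.854.
ω_d = 1.98·√(1 − 0.854²) = 1.03 rad/s. t_p = π/ω_d = 3.05 s.

t_p ≈ 3.05 s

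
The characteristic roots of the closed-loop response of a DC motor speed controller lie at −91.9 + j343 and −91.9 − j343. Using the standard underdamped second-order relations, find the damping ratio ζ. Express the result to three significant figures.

|pole| = ω_n = √(91.9² + 343²) = 355 rad/s; ζ = cos θ = σ/ω_n = 0.259.

ζ ≈ 0.259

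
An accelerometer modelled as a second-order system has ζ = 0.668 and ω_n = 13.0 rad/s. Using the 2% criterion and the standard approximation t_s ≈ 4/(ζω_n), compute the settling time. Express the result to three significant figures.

t_s ≈ 4/(ζω_n) = 4/(0.668 × 13.0) = 0.461 s.

t_s ≈ 0.461 s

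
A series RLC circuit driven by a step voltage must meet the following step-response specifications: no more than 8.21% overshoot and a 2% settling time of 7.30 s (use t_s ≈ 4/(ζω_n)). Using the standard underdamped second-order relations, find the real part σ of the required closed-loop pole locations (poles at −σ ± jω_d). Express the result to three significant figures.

The settling-time spec alone fixes σ = ζω_n = 4/t_s = 4/7.30 = 0.548.
(Overshoot then fixes ζ = 0.623 and hence ω_d = σ·√(1−ζ²)/ζ = 0.689 rad/s.)

σ ≈ 0.548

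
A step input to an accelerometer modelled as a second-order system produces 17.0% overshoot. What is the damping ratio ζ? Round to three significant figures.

ζ ≈ 0.491

Inverting the overshoot relation: ζ = |ln 0.170|/√(π² + ln²0.170) = 0.491.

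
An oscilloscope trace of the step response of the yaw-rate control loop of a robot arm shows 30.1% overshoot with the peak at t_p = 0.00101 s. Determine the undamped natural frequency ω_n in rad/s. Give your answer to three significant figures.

The overshoot fixes ζ = −ln(OS)/√(π²+ln²(OS)) = 0.357.
From t_p = π/ω_d, ω_d = π/0.00101 = 3110 rad/s, so ω_n = ω_d/√(1−ζ²) = 3330 rad/s.

ω_n ≈ 3330 rad/s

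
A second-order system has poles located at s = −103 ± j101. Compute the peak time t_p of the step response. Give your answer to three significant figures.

t_p ≈ 0.0311 s

t_p = π/ω_d with ω_d = 101 (the imaginary part), so t_p = 0.0311 s.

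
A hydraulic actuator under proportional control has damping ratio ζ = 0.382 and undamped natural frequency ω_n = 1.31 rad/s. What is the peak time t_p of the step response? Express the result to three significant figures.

The damped frequency is ω_d = ω_n√(1−ζ²) = 1.31·√(1−0.146) = 1.21 rad/s.
Peak time t_p = π/ω_d = π/1.21 = 2.59 s.

t_p ≈ 2.59 s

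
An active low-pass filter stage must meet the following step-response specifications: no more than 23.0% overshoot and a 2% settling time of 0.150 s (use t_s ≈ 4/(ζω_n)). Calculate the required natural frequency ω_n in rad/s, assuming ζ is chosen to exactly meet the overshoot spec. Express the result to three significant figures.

Inverting the overshoot relation: ζ = |ln 0.230|/√(π² + ln²0.230) = 0.424.
Then ω_n = 4/(ζ t_s) = 4/(0.424 × 0.150) = 62.9 rad/s.

ω_n ≈ 62.9 rad/s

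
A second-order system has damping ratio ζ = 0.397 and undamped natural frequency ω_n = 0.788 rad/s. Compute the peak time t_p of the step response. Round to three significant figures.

The damped frequency is ω_d = ω_n√(1−ζ²) = 0.788·√(1−0.158) = 0.723 rad/s.
Peak time t_p = π/ω_d = π/0.723 = 4.34 s.

t_p ≈ 4.34 s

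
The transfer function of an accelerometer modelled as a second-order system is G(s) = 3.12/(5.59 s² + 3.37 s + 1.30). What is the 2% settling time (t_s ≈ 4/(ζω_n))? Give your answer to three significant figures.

t_s ≈ 13.3 s

Dividing through by 5.59: denominator becomes s² + 0.6029 s + 0.2326.
So ω_n = √0.2326 = 0.482 rad/s and ζ = 0.6029/(2·0.482) = 0.625.
t_s ≈ 4/(ζω_n) = 13.3 s.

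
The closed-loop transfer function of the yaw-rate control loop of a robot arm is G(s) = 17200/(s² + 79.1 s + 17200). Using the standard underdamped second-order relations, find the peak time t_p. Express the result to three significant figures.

t_p ≈ 0.0251 s

Matching coefficients with s² + 2ζω_n s + ω_n² gives ω_n² = 17200 ⇒ ω_n = 131 rad/s, and ζ = 79.1/(2ω_n) = 0.302.
The damped frequency ω_d = ω_n√(1−ζ²) = 125 rad/s. Then t_p = π/ω_d = 0.0251 s.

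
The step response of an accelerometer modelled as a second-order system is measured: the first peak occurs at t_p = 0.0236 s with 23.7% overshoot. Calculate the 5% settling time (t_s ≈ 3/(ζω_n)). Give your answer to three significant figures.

The overshoot fixes ζ = −ln(OS)/√(π²+ln²(OS)) = 0.417.
t_p = π/ω_d ⇒ ω_d = 133 rad/s; then ω_n = ω_d/√(1−ζ²) = 146 rad/s.
t_s ≈ 3/(ζω_n) = 3/(0.417·146) = 0.0492 s.

t_s ≈ 0.0492 s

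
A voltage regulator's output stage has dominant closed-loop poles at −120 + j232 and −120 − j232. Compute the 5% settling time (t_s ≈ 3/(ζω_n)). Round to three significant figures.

For poles at −σ ± jω_d, ζω_n = σ = 120, so t_s ≈ 3/σ = 0.0250 s.

t_s ≈ 0.0250 s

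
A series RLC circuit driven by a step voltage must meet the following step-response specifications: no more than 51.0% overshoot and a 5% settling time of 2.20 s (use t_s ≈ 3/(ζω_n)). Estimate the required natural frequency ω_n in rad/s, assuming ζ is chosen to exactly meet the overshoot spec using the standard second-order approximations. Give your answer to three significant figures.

ζ = −ln(OS)/√(π² + (ln OS)²). With OS = 0.510, ln OS = −0.6733 and ζ = 0.6733/3.213 = 0.210.
From t_s ≈ 3/(ζω_n): ω_n = 3/(ζ·t_s) = 3/(0.210·2.20) = 6.51 rad/s.

ω_n ≈ 6.51 rad/s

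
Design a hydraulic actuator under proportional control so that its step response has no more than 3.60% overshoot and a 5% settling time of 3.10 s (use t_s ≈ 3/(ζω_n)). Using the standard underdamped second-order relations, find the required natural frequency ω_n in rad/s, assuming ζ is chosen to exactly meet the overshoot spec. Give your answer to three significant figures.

ω_n ≈ 1.33 rad/s

ζ = −ln(OS)/√(π² + (ln OS)²). With OS = 0.0360, ln OS = −3.324 and ζ = 3.324/4.574 = 0.727.
Then ω_n = 3/(ζ t_s) = 3/(0.727 × 3.10) = 1.33 rad/s.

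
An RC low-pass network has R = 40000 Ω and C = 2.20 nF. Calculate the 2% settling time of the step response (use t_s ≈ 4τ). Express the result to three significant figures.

t_s ≈ 0.000352 s

τ = RC = 40000 × 2.20 nF = 0.0000880 s.
t_s ≈ 4τ = 0.000352 s.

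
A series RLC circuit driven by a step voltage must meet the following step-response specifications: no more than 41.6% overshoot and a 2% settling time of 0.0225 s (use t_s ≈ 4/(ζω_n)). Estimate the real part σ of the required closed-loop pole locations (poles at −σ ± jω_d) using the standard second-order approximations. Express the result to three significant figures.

σ ≈ 178

The settling-time spec alone fixes σ = ζω_n = 4/t_s = 4/0.0225 = 178.
(Overshoot then fixes ζ = 0.269 and hence ω_d = σ·√(1−ζ²)/ζ = 637 rad/s.)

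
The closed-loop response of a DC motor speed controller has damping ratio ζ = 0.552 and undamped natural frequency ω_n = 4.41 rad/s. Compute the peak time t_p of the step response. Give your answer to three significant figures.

t_p ≈ 0.854 s

The damped frequency is ω_d = ω_n√(1−ζ²) = 4.41·√(1−0.305) = 3.68 rad/s.
Peak time t_p = π/ω_d = π/3.68 = 0.854 s.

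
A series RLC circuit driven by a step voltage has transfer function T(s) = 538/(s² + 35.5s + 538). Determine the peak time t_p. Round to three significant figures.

t_p ≈ 0.210 s

Matching coefficients with s² + 2ζω_n s + ω_n² gives ω_n² = 538 ⇒ ω_n = 23.2 rad/s, and ζ = 35.5/(2ω_n) = 0.765.
The damped frequency ω_d = ω_n√(1−ζ²) = 14.9 rad/s. Then t_p = π/ω_d = 0.210 s.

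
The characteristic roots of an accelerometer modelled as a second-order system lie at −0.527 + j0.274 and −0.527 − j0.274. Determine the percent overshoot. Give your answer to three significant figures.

|pole| = ω_n = √(0.527² + 0.274²) = 0.594 rad/s; ζ = cos θ = σ/ω_n = 0.887.
%OS = 100·exp(−πζ/√(1−ζ²)) = 0.238%.

%OS ≈ 0.238%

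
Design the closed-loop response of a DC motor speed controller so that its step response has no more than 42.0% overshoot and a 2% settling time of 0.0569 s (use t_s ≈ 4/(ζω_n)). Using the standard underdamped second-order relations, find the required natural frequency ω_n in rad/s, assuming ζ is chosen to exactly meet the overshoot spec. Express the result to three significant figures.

Inverting the overshoot relation: ζ = |ln 0.420|/√(π² + ln²0.420) = 0.266.
From t_s ≈ 4/(ζω_n): ω_n = 4/(ζ·t_s) = 4/(0.266·0.0569) = 264 rad/s.

ω_n ≈ 264 rad/s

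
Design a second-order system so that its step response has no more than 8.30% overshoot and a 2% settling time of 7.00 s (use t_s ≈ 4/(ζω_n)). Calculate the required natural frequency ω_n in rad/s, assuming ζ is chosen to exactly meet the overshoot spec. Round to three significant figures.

Inverting the overshoot relation: ζ = |ln 0.0830|/√(π² + ln²0.0830) = 0.621.
Then ω_n = 4/(ζ t_s) = 4/(0.621 × 7.00) = 0.920 rad/s.

ω_n ≈ 0.920 rad/s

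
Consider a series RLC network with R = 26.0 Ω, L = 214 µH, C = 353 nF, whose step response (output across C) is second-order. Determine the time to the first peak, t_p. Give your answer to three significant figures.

For a series RLC circuit (capacitor voltage as output), ω_n = 1/√(LC) = 1/√(214 µH · 353 nF) = 115000 rad/s.
ζ = (R/2)·√(C/L) = (26.0/2)·√(353 nF/214 µH) = 0.528.
ω_d = ω_n√(1−ζ²) = 97700 rad/s. t_p = π/ω_d = 0.0000322 s.

t_p ≈ 0.0000322 s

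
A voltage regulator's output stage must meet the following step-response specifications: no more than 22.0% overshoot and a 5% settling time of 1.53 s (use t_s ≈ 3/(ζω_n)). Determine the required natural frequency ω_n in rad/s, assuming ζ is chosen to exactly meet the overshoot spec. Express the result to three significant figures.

ω_n ≈ 4.52 rad/s

From %OS = 100·exp(−πζ/√(1−ζ²)), invert to get ζ = −ln(OS)/√(π² + ln²(OS)) with OS = 0.220.
−ln 0.220 = 1.514, so ζ = 1.514/√(π² + 2.293) = 0.434.
From t_s ≈ 3/(ζω_n): ω_n = 3/(ζ·t_s) = 3/(0.434·1.53) = 4.52 rad/s.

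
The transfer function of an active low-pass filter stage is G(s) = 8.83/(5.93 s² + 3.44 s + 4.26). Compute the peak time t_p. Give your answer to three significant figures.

t_p ≈ 3.94 s

Dividing through by 5.93: denominator becomes s² + 0.5801 s + 0.7184.
So ω_n = √0.7184 = 0.848 rad/s and ζ = 0.5801/(2·0.848) = 0.342.
The damped frequency ω_d = ω_n√(1−ζ²) = 0.796 rad/s. t_p = π/ω_d = 3.94 s.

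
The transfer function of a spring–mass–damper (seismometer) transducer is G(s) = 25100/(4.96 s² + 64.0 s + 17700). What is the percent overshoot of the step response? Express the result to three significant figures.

Dividing through by 4.96: denominator becomes s² + 12.90 s + 3569.
So ω_n = √3569 = 59.7 rad/s and ζ = 12.90/(2·59.7) = 0.108.
Overshoot: exp(−π·0.108/√(1−0.108²)) = 0.711, i.e. 71.1%.

%OS ≈ 71.1%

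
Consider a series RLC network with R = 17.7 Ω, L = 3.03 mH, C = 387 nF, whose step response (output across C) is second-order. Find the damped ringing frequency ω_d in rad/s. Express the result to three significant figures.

For a series RLC circuit (capacitor voltage as output), ω_n = 1/√(LC) = 1/√(3.03 mH · 387 nF) = 29200 rad/s.
ζ = (R/2)·√(C/L) = (17.7/2)·√(387 nF/3.03 mH) = 0.100.
ω_d = 29200·√(1 − 0.100²) = 29100 rad/s.

ω_d ≈ 29100 rad/s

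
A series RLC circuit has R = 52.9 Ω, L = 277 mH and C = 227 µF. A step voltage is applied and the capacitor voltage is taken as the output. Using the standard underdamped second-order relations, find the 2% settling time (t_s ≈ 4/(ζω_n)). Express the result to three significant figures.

t_s ≈ 0.0419 s

For a series RLC circuit (capacitor voltage as output), ω_n = 1/√(LC) = 1/√(277 mH · 227 µF) = 126 rad/s.
ζ = (R/2)·√(C/L) = (52.9/2)·√(227 µF/277 mH) = 0.757.
t_s ≈ 4/(ζω_n) = 0.0419 s.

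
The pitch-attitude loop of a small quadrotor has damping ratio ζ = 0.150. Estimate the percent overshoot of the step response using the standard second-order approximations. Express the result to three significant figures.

%OS ≈ 62.1%

For an underdamped second-order system, %OS = 100·exp(−πζ/√(1−ζ²)).
πζ/√(1−ζ²) = π·0.150/√(1−0.0225) = 0.4766, so %OS = 100·e^(−0.4766) = 62.1%.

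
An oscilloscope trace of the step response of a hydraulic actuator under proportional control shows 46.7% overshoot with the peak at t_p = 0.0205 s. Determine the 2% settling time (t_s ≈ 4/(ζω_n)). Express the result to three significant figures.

t_s ≈ 0.108 s

From the overshoot, ζ = −ln(OS)/√(π²+ln²(OS)) = 0.236.
From t_p = π/ω_d, ω_d = π/0.0205 = 153 rad/s, so ω_n = ω_d/√(1−ζ²) = 158 rad/s.
t_s ≈ 4/(ζω_n) = 4/(0.236·158) = 0.108 s.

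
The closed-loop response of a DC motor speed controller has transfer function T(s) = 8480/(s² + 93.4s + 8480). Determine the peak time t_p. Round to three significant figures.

Comparing the denominator to s² + 2ζω_n s + ω_n²: ω_n = √8480 = 92.1 rad/s, and 2ζω_n = 93.4 so ζ = 93.4/(2·92.1) = 0.507.
ω_d = 92.1·√(1 − 0.507²) = 79.4 rad/s. Then t_p = π/ω_d = 0.0396 s.

t_p ≈ 0.0396 s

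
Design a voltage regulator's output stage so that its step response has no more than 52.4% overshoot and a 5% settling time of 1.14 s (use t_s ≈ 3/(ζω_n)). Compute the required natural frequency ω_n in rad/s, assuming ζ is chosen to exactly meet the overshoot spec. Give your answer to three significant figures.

ω_n ≈ 13.1 rad/s

From %OS = 100·exp(−πζ/√(1−ζ²)), invert to get ζ = −ln(OS)/√(π² + ln²(OS)) with OS = 0.524.
−ln 0.524 = 0.6463, so ζ = 0.6463/√(π² + 0.4177) = 0.201.
From t_s ≈ 3/(ζω_n): ω_n = 3/(ζ·t_s) = 3/(0.201·1.14) = 13.1 rad/s.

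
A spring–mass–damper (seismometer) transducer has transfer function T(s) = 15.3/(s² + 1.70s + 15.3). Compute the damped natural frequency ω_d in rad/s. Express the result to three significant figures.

ω_d ≈ 3.82 rad/s

Comparing the denominator to s² + 2ζω_n s + ω_n²: ω_n = √15.3 = 3.91 rad/s, and 2ζω_n = 1.70 so ζ = 1.70/(2·3.91) = 0.217.
ω_d = ω_n√(1−ζ²) = 3.82 rad/s.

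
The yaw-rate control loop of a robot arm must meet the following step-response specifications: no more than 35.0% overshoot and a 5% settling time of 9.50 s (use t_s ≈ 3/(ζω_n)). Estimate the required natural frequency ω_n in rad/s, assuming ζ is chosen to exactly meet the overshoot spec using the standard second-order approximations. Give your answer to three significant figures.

Inverting the overshoot relation: ζ = |ln 0.350|/√(π² + ln²0.350) = 0.317.
Then ω_n = 3/(ζ t_s) = 3/(0.317 × 9.50) = 0.996 rad/s.

ω_n ≈ 0.996 rad/s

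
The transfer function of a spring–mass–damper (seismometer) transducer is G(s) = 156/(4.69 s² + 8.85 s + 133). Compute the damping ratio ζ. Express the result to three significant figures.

ζ ≈ 0.177

Dividing through by 4.69: denominator becomes s² + 1.887 s + 28.36.
So ω_n = √28.36 = 5.33 rad/s and ζ = 1.887/(2·5.33) = 0.177.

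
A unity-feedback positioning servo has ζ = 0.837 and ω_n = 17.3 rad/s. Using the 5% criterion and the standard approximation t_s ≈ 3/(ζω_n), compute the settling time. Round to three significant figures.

t_s ≈ 3/(ζω_n) = 3/(0.837 × 17.3) = 0.207 s.

t_s ≈ 0.207 s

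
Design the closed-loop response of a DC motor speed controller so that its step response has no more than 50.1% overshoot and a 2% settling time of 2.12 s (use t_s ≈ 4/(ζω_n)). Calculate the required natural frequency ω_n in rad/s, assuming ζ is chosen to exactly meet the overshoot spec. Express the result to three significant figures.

From %OS = 100·exp(−πζ/√(1−ζ²)), invert to get ζ = −ln(OS)/√(π² + ln²(OS)) with OS = 0.501.
−ln 0.501 = 0.6911, so ζ = 0.6911/√(π² + 0.4777) = 0.215.
Then ω_n = 4/(ζ t_s) = 4/(0.215 × 2.12) = 8.78 rad/s.

ω_n ≈ 8.78 rad/s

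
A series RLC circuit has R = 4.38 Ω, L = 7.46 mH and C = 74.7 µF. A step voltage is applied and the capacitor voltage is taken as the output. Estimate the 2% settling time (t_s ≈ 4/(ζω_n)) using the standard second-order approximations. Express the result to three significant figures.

t_s ≈ 0.0136 s

For a series RLC circuit (capacitor voltage as output), ω_n = 1/√(LC) = 1/√(7.46 mH · 74.7 µF) = 1340 rad/s.
ζ = (R/2)·√(C/L) = (4.38/2)·√(74.7 µF/7.46 mH) = 0.219.
t_s ≈ 4/(ζω_n) = 0.0136 s.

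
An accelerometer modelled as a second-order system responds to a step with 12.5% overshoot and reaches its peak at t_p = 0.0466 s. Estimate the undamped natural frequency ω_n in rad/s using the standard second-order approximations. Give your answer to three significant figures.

The overshoot fixes ζ = −ln(OS)/√(π²+ln²(OS)) = 0.552.
t_p = π/ω_d ⇒ ω_d = 67.4 rad/s; then ω_n = ω_d/√(1−ζ²) = 80.8 rad/s.

ω_n ≈ 80.8 rad/s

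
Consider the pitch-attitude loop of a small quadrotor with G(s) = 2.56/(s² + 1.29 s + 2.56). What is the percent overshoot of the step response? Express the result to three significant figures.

%OS ≈ 25.1%

Matching coefficients with s² + 2ζω_n s + ω_n² gives ω_n² = 2.56 ⇒ ω_n = 1.60 rad/s, and ζ = 1.29/(2ω_n) = 0.403.
%OS = 100·exp(−πζ/√(1−ζ²)) = 25.1%.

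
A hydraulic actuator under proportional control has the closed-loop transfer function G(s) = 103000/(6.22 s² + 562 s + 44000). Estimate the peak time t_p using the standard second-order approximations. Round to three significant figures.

t_p ≈ 0.0443 s

Dividing through by 6.22: denominator becomes s² + 90.35 s + 7074.
So ω_n = √7074 = 84.1 rad/s and ζ = 90.35/(2·84.1) = 0.537.
ω_d = 84.1·√(1 − 0.537²) = 70.9 rad/s. t_p = π/ω_d = 0.0443 s.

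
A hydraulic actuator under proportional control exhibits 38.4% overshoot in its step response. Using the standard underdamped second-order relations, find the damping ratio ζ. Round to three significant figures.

ζ = −ln(OS)/√(π² + (ln OS)²). With OS = 0.384, ln OS = −0.9571 and ζ = 0.9571/3.284 = 0.291.

ζ ≈ 0.291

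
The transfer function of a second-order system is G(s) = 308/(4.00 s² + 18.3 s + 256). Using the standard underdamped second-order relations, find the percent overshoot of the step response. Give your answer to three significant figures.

%OS ≈ 39.2%

Dividing through by 4.00: denominator becomes s² + 4.575 s + 64.00.
So ω_n = √64.00 = 8.00 rad/s and ζ = 4.575/(2·8.00) = 0.286.
%OS = 100 e^{−πζ/√(1−ζ²)} with ζ = 0.286 gives 39.2%.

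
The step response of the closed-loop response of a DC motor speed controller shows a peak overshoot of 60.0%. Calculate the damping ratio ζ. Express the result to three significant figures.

ζ ≈ 0.160

ζ = −ln(OS)/√(π² + (ln OS)²). With OS = 0.600, ln OS = −0.5108 and ζ = 0.5108/3.183 = 0.160.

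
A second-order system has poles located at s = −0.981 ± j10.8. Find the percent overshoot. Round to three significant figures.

%OS ≈ 75.2%

The poles are at −σ ± jω_d with σ = 0.981 and ω_d = 10.8, so ω_n = √(σ²+ω_d²) = 10.8 rad/s and ζ = σ/ω_n = 0.0905.
%OS = 100·exp(−πζ/√(1−ζ²)) = 75.2%.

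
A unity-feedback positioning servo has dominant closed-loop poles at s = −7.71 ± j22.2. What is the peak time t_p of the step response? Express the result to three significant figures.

t_p = π/ω_d with ω_d = 22.2 (the imaginary part), so t_p = 0.142 s.

t_p ≈ 0.142 s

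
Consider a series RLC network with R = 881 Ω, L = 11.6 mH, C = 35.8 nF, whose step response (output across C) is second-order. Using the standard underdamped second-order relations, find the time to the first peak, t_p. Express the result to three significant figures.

t_p ≈ 0.000101 s

For a series RLC circuit (capacitor voltage as output), ω_n = 1/√(LC) = 1/√(11.6 mH · 35.8 nF) = 49100 rad/s.
ζ = (R/2)·√(C/L) = (881/2)·√(35.8 nF/11.6 mH) = 0.774.
ω_d = 49100·√(1 − 0.774²) = 31100 rad/s. t_p = π/ω_d = 0.000101 s.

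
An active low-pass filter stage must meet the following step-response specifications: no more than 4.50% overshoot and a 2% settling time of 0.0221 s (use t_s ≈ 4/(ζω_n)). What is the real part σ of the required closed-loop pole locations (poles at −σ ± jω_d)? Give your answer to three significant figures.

σ ≈ 181

The settling-time spec alone fixes σ = ζω_n = 4/t_s = 4/0.0221 = 181.
(Overshoot then fixes ζ = 0.703 and hence ω_d = σ·√(1−ζ²)/ζ = 183 rad/s.)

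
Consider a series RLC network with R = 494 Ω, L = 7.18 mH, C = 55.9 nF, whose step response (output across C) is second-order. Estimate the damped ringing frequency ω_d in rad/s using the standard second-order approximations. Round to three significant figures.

For a series RLC circuit (capacitor voltage as output), ω_n = 1/√(LC) = 1/√(7.18 mH · 55.9 nF) = 49900 rad/s.
ζ = (R/2)·√(C/L) = (494/2)·√(55.9 nF/7.18 mH) = 0.689.
The damped frequency ω_d = ω_n√(1−ζ²) = 36200 rad/s.

ω_d ≈ 36200 rad/s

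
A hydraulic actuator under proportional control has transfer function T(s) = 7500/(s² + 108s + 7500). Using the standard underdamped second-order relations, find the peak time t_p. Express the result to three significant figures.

Comparing the denominator to s² + 2ζω_n s + ω_n²: ω_n = √7500 = 86.6 rad/s, and 2ζω_n = 108 so ζ = 108/(2·86.6) = 0.624.
The damped frequency ω_d = ω_n√(1−ζ²) = 67.7 rad/s. Then t_p = π/ω_d = 0.0464 s.

t_p ≈ 0.0464 s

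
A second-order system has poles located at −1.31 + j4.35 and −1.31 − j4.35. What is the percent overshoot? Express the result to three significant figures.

The poles are at −σ ± jω_d with σ = 1.31 and ω_d = 4.35, so ω_n = √(σ²+ω_d²) = 4.54 rad/s and ζ = σ/ω_n = 0.288.
Overshoot: exp(−π·0.288/√(1−0.288²)) = 0.388, i.e. 38.8%.

%OS ≈ 38.8%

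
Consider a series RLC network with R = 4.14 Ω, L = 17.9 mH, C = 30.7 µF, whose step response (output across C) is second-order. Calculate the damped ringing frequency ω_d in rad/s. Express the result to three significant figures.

For a series RLC circuit (capacitor voltage as output), ω_n = 1/√(LC) = 1/√(17.9 mH · 30.7 µF) = 1350 rad/s.
ζ = (R/2)·√(C/L) = (4.14/2)·√(30.7 µF/17.9 mH) = 0.0857.
ω_d = 1350·√(1 − 0.0857²) = 1340 rad/s.

ω_d ≈ 1340 rad/s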